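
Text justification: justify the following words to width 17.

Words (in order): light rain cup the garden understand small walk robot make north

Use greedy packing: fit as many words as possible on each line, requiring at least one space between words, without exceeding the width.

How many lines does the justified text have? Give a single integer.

Line 1: ['light', 'rain', 'cup'] (min_width=14, slack=3)
Line 2: ['the', 'garden'] (min_width=10, slack=7)
Line 3: ['understand', 'small'] (min_width=16, slack=1)
Line 4: ['walk', 'robot', 'make'] (min_width=15, slack=2)
Line 5: ['north'] (min_width=5, slack=12)
Total lines: 5

Answer: 5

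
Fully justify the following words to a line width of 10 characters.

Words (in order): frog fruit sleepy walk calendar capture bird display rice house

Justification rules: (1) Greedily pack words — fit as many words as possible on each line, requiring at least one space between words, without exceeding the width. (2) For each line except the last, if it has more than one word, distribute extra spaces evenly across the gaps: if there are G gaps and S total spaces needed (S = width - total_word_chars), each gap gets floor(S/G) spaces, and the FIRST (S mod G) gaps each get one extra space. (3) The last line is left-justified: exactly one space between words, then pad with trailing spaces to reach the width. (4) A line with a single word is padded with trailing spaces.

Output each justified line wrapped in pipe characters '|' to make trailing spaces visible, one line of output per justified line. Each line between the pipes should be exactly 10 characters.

Answer: |frog fruit|
|sleepy    |
|walk      |
|calendar  |
|capture   |
|bird      |
|display   |
|rice house|

Derivation:
Line 1: ['frog', 'fruit'] (min_width=10, slack=0)
Line 2: ['sleepy'] (min_width=6, slack=4)
Line 3: ['walk'] (min_width=4, slack=6)
Line 4: ['calendar'] (min_width=8, slack=2)
Line 5: ['capture'] (min_width=7, slack=3)
Line 6: ['bird'] (min_width=4, slack=6)
Line 7: ['display'] (min_width=7, slack=3)
Line 8: ['rice', 'house'] (min_width=10, slack=0)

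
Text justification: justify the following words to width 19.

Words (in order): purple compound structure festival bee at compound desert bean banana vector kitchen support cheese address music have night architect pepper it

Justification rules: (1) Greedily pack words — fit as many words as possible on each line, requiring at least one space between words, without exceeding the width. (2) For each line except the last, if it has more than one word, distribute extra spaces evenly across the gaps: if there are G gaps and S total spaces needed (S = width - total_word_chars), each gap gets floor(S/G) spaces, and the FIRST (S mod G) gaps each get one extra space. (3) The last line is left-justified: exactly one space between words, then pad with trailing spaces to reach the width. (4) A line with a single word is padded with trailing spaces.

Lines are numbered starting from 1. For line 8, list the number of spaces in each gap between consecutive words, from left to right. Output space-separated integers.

Answer: 5

Derivation:
Line 1: ['purple', 'compound'] (min_width=15, slack=4)
Line 2: ['structure', 'festival'] (min_width=18, slack=1)
Line 3: ['bee', 'at', 'compound'] (min_width=15, slack=4)
Line 4: ['desert', 'bean', 'banana'] (min_width=18, slack=1)
Line 5: ['vector', 'kitchen'] (min_width=14, slack=5)
Line 6: ['support', 'cheese'] (min_width=14, slack=5)
Line 7: ['address', 'music', 'have'] (min_width=18, slack=1)
Line 8: ['night', 'architect'] (min_width=15, slack=4)
Line 9: ['pepper', 'it'] (min_width=9, slack=10)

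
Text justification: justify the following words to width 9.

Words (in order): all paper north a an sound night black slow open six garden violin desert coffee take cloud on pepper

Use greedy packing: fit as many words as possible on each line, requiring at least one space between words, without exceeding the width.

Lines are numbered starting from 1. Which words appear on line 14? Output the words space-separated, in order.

Line 1: ['all', 'paper'] (min_width=9, slack=0)
Line 2: ['north', 'a'] (min_width=7, slack=2)
Line 3: ['an', 'sound'] (min_width=8, slack=1)
Line 4: ['night'] (min_width=5, slack=4)
Line 5: ['black'] (min_width=5, slack=4)
Line 6: ['slow', 'open'] (min_width=9, slack=0)
Line 7: ['six'] (min_width=3, slack=6)
Line 8: ['garden'] (min_width=6, slack=3)
Line 9: ['violin'] (min_width=6, slack=3)
Line 10: ['desert'] (min_width=6, slack=3)
Line 11: ['coffee'] (min_width=6, slack=3)
Line 12: ['take'] (min_width=4, slack=5)
Line 13: ['cloud', 'on'] (min_width=8, slack=1)
Line 14: ['pepper'] (min_width=6, slack=3)

Answer: pepper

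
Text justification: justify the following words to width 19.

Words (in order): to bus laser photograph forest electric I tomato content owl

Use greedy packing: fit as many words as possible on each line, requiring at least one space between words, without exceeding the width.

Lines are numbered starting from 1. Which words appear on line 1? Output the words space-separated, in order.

Answer: to bus laser

Derivation:
Line 1: ['to', 'bus', 'laser'] (min_width=12, slack=7)
Line 2: ['photograph', 'forest'] (min_width=17, slack=2)
Line 3: ['electric', 'I', 'tomato'] (min_width=17, slack=2)
Line 4: ['content', 'owl'] (min_width=11, slack=8)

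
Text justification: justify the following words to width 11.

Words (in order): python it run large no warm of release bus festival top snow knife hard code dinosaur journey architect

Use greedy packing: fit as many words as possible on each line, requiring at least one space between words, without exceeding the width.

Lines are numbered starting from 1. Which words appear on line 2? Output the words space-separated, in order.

Answer: run large

Derivation:
Line 1: ['python', 'it'] (min_width=9, slack=2)
Line 2: ['run', 'large'] (min_width=9, slack=2)
Line 3: ['no', 'warm', 'of'] (min_width=10, slack=1)
Line 4: ['release', 'bus'] (min_width=11, slack=0)
Line 5: ['festival'] (min_width=8, slack=3)
Line 6: ['top', 'snow'] (min_width=8, slack=3)
Line 7: ['knife', 'hard'] (min_width=10, slack=1)
Line 8: ['code'] (min_width=4, slack=7)
Line 9: ['dinosaur'] (min_width=8, slack=3)
Line 10: ['journey'] (min_width=7, slack=4)
Line 11: ['architect'] (min_width=9, slack=2)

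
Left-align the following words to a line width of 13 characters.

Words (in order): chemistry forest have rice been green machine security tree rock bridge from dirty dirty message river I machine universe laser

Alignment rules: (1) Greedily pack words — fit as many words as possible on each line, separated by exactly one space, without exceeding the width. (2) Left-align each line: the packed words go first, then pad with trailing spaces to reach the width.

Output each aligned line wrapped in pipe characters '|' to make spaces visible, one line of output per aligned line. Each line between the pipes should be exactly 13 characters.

Answer: |chemistry    |
|forest have  |
|rice been    |
|green machine|
|security tree|
|rock bridge  |
|from dirty   |
|dirty message|
|river I      |
|machine      |
|universe     |
|laser        |

Derivation:
Line 1: ['chemistry'] (min_width=9, slack=4)
Line 2: ['forest', 'have'] (min_width=11, slack=2)
Line 3: ['rice', 'been'] (min_width=9, slack=4)
Line 4: ['green', 'machine'] (min_width=13, slack=0)
Line 5: ['security', 'tree'] (min_width=13, slack=0)
Line 6: ['rock', 'bridge'] (min_width=11, slack=2)
Line 7: ['from', 'dirty'] (min_width=10, slack=3)
Line 8: ['dirty', 'message'] (min_width=13, slack=0)
Line 9: ['river', 'I'] (min_width=7, slack=6)
Line 10: ['machine'] (min_width=7, slack=6)
Line 11: ['universe'] (min_width=8, slack=5)
Line 12: ['laser'] (min_width=5, slack=8)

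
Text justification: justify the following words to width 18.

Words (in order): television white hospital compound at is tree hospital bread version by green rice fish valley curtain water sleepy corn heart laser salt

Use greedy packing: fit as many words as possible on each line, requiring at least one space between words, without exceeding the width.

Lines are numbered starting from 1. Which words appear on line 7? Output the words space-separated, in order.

Answer: curtain water

Derivation:
Line 1: ['television', 'white'] (min_width=16, slack=2)
Line 2: ['hospital', 'compound'] (min_width=17, slack=1)
Line 3: ['at', 'is', 'tree'] (min_width=10, slack=8)
Line 4: ['hospital', 'bread'] (min_width=14, slack=4)
Line 5: ['version', 'by', 'green'] (min_width=16, slack=2)
Line 6: ['rice', 'fish', 'valley'] (min_width=16, slack=2)
Line 7: ['curtain', 'water'] (min_width=13, slack=5)
Line 8: ['sleepy', 'corn', 'heart'] (min_width=17, slack=1)
Line 9: ['laser', 'salt'] (min_width=10, slack=8)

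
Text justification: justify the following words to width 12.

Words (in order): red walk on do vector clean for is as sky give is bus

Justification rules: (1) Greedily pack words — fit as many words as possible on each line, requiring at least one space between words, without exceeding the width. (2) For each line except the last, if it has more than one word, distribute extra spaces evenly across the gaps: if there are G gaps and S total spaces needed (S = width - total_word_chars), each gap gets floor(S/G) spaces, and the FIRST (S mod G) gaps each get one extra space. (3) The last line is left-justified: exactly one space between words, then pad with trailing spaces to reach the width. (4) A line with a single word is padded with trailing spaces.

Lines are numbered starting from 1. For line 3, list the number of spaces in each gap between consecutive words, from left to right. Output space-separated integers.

Line 1: ['red', 'walk', 'on'] (min_width=11, slack=1)
Line 2: ['do', 'vector'] (min_width=9, slack=3)
Line 3: ['clean', 'for', 'is'] (min_width=12, slack=0)
Line 4: ['as', 'sky', 'give'] (min_width=11, slack=1)
Line 5: ['is', 'bus'] (min_width=6, slack=6)

Answer: 1 1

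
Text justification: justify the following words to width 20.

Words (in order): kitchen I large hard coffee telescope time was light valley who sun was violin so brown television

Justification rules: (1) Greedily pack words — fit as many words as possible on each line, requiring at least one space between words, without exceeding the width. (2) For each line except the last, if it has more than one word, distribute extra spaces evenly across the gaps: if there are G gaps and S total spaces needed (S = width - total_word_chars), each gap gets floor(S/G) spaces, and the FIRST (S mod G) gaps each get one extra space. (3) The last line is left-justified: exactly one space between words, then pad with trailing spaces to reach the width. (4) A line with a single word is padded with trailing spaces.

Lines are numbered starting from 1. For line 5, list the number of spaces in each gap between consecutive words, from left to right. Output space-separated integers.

Answer: 4 3

Derivation:
Line 1: ['kitchen', 'I', 'large', 'hard'] (min_width=20, slack=0)
Line 2: ['coffee', 'telescope'] (min_width=16, slack=4)
Line 3: ['time', 'was', 'light'] (min_width=14, slack=6)
Line 4: ['valley', 'who', 'sun', 'was'] (min_width=18, slack=2)
Line 5: ['violin', 'so', 'brown'] (min_width=15, slack=5)
Line 6: ['television'] (min_width=10, slack=10)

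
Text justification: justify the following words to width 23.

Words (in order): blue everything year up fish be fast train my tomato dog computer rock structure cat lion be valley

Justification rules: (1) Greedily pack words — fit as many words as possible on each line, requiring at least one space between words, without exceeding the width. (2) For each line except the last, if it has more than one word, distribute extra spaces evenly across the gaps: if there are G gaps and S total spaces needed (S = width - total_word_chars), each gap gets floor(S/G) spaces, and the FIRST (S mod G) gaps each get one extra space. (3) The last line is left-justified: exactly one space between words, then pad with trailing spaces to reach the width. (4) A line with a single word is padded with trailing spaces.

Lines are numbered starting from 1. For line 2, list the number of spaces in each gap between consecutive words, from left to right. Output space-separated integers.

Line 1: ['blue', 'everything', 'year', 'up'] (min_width=23, slack=0)
Line 2: ['fish', 'be', 'fast', 'train', 'my'] (min_width=21, slack=2)
Line 3: ['tomato', 'dog', 'computer'] (min_width=19, slack=4)
Line 4: ['rock', 'structure', 'cat', 'lion'] (min_width=23, slack=0)
Line 5: ['be', 'valley'] (min_width=9, slack=14)

Answer: 2 2 1 1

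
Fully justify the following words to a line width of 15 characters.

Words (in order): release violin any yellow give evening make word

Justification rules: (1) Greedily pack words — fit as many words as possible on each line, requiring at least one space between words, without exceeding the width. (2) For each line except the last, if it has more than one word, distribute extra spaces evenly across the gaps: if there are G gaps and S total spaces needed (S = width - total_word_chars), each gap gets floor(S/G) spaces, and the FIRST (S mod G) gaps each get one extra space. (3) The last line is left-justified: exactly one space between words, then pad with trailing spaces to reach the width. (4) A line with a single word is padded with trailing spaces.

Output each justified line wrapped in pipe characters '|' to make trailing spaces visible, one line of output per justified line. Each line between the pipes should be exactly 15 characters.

Line 1: ['release', 'violin'] (min_width=14, slack=1)
Line 2: ['any', 'yellow', 'give'] (min_width=15, slack=0)
Line 3: ['evening', 'make'] (min_width=12, slack=3)
Line 4: ['word'] (min_width=4, slack=11)

Answer: |release  violin|
|any yellow give|
|evening    make|
|word           |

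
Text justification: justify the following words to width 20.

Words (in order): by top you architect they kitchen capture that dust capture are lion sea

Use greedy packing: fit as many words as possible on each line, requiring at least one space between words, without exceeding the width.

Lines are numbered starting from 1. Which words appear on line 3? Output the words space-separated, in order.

Line 1: ['by', 'top', 'you', 'architect'] (min_width=20, slack=0)
Line 2: ['they', 'kitchen', 'capture'] (min_width=20, slack=0)
Line 3: ['that', 'dust', 'capture'] (min_width=17, slack=3)
Line 4: ['are', 'lion', 'sea'] (min_width=12, slack=8)

Answer: that dust capture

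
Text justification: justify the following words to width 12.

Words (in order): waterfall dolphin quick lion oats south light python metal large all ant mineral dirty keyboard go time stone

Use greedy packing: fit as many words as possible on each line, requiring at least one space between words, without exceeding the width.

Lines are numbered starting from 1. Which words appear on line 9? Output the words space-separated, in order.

Answer: dirty

Derivation:
Line 1: ['waterfall'] (min_width=9, slack=3)
Line 2: ['dolphin'] (min_width=7, slack=5)
Line 3: ['quick', 'lion'] (min_width=10, slack=2)
Line 4: ['oats', 'south'] (min_width=10, slack=2)
Line 5: ['light', 'python'] (min_width=12, slack=0)
Line 6: ['metal', 'large'] (min_width=11, slack=1)
Line 7: ['all', 'ant'] (min_width=7, slack=5)
Line 8: ['mineral'] (min_width=7, slack=5)
Line 9: ['dirty'] (min_width=5, slack=7)
Line 10: ['keyboard', 'go'] (min_width=11, slack=1)
Line 11: ['time', 'stone'] (min_width=10, slack=2)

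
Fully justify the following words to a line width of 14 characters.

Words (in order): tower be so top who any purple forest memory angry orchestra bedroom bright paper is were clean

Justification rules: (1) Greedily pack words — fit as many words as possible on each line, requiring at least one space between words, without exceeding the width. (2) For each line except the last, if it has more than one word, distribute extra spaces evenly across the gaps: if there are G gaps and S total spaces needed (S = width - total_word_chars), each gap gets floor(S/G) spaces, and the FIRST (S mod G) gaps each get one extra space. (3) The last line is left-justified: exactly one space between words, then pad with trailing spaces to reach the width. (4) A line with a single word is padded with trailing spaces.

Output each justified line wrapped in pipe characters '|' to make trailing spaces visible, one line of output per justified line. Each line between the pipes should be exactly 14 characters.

Line 1: ['tower', 'be', 'so'] (min_width=11, slack=3)
Line 2: ['top', 'who', 'any'] (min_width=11, slack=3)
Line 3: ['purple', 'forest'] (min_width=13, slack=1)
Line 4: ['memory', 'angry'] (min_width=12, slack=2)
Line 5: ['orchestra'] (min_width=9, slack=5)
Line 6: ['bedroom', 'bright'] (min_width=14, slack=0)
Line 7: ['paper', 'is', 'were'] (min_width=13, slack=1)
Line 8: ['clean'] (min_width=5, slack=9)

Answer: |tower   be  so|
|top   who  any|
|purple  forest|
|memory   angry|
|orchestra     |
|bedroom bright|
|paper  is were|
|clean         |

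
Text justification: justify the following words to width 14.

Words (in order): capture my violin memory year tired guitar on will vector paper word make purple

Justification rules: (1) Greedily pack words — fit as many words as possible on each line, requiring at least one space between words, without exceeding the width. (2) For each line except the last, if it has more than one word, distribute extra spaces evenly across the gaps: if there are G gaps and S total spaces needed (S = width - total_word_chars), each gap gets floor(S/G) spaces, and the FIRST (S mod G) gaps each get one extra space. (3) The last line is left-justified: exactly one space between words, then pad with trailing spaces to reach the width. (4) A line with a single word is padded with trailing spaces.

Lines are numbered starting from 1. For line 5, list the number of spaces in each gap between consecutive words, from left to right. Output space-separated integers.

Line 1: ['capture', 'my'] (min_width=10, slack=4)
Line 2: ['violin', 'memory'] (min_width=13, slack=1)
Line 3: ['year', 'tired'] (min_width=10, slack=4)
Line 4: ['guitar', 'on', 'will'] (min_width=14, slack=0)
Line 5: ['vector', 'paper'] (min_width=12, slack=2)
Line 6: ['word', 'make'] (min_width=9, slack=5)
Line 7: ['purple'] (min_width=6, slack=8)

Answer: 3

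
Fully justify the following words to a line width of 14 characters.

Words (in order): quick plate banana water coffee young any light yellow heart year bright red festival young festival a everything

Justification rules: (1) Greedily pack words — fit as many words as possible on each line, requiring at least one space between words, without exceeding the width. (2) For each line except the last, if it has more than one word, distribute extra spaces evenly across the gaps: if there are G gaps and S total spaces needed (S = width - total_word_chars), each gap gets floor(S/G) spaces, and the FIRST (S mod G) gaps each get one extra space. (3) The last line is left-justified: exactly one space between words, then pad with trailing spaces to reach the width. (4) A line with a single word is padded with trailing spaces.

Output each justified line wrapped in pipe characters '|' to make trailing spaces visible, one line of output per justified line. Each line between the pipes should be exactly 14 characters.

Line 1: ['quick', 'plate'] (min_width=11, slack=3)
Line 2: ['banana', 'water'] (min_width=12, slack=2)
Line 3: ['coffee', 'young'] (min_width=12, slack=2)
Line 4: ['any', 'light'] (min_width=9, slack=5)
Line 5: ['yellow', 'heart'] (min_width=12, slack=2)
Line 6: ['year', 'bright'] (min_width=11, slack=3)
Line 7: ['red', 'festival'] (min_width=12, slack=2)
Line 8: ['young', 'festival'] (min_width=14, slack=0)
Line 9: ['a', 'everything'] (min_width=12, slack=2)

Answer: |quick    plate|
|banana   water|
|coffee   young|
|any      light|
|yellow   heart|
|year    bright|
|red   festival|
|young festival|
|a everything  |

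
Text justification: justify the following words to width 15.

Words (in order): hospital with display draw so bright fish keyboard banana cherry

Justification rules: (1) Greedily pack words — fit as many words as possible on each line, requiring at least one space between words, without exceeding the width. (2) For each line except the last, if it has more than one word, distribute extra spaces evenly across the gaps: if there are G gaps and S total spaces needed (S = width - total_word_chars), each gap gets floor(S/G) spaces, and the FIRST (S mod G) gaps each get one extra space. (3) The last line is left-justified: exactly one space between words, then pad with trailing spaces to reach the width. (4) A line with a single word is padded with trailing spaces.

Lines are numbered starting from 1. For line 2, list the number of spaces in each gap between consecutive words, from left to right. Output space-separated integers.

Answer: 1 1

Derivation:
Line 1: ['hospital', 'with'] (min_width=13, slack=2)
Line 2: ['display', 'draw', 'so'] (min_width=15, slack=0)
Line 3: ['bright', 'fish'] (min_width=11, slack=4)
Line 4: ['keyboard', 'banana'] (min_width=15, slack=0)
Line 5: ['cherry'] (min_width=6, slack=9)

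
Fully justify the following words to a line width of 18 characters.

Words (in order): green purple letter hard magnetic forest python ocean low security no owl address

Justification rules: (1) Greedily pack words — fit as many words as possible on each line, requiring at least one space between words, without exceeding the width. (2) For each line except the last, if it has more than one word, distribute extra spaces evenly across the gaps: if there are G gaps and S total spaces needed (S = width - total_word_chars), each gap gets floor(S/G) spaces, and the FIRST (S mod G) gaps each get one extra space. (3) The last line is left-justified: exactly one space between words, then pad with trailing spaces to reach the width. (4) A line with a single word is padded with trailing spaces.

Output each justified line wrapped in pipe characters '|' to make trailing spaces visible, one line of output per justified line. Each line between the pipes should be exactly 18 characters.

Line 1: ['green', 'purple'] (min_width=12, slack=6)
Line 2: ['letter', 'hard'] (min_width=11, slack=7)
Line 3: ['magnetic', 'forest'] (min_width=15, slack=3)
Line 4: ['python', 'ocean', 'low'] (min_width=16, slack=2)
Line 5: ['security', 'no', 'owl'] (min_width=15, slack=3)
Line 6: ['address'] (min_width=7, slack=11)

Answer: |green       purple|
|letter        hard|
|magnetic    forest|
|python  ocean  low|
|security   no  owl|
|address           |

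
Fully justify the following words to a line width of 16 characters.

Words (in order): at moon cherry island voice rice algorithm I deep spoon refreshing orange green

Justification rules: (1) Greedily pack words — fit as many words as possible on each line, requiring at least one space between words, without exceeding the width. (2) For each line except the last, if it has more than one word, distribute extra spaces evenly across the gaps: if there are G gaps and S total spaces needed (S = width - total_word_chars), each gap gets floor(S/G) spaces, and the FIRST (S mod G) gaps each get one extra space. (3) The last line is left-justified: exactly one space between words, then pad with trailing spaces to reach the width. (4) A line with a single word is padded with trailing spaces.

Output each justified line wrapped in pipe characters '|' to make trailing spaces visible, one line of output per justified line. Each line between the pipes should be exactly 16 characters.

Answer: |at  moon  cherry|
|island     voice|
|rice algorithm I|
|deep       spoon|
|refreshing      |
|orange green    |

Derivation:
Line 1: ['at', 'moon', 'cherry'] (min_width=14, slack=2)
Line 2: ['island', 'voice'] (min_width=12, slack=4)
Line 3: ['rice', 'algorithm', 'I'] (min_width=16, slack=0)
Line 4: ['deep', 'spoon'] (min_width=10, slack=6)
Line 5: ['refreshing'] (min_width=10, slack=6)
Line 6: ['orange', 'green'] (min_width=12, slack=4)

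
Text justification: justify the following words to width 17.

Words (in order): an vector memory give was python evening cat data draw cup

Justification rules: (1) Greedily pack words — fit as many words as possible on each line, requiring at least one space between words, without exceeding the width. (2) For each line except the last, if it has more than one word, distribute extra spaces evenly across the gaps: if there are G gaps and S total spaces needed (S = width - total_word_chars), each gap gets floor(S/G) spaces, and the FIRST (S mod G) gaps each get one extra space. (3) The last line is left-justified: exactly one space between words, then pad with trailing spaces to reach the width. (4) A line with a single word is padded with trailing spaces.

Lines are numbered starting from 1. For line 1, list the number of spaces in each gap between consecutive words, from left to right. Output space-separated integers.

Line 1: ['an', 'vector', 'memory'] (min_width=16, slack=1)
Line 2: ['give', 'was', 'python'] (min_width=15, slack=2)
Line 3: ['evening', 'cat', 'data'] (min_width=16, slack=1)
Line 4: ['draw', 'cup'] (min_width=8, slack=9)

Answer: 2 1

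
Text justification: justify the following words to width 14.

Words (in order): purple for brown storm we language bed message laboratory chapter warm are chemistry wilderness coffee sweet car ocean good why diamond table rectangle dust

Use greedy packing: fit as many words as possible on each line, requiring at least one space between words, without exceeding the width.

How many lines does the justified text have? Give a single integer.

Line 1: ['purple', 'for'] (min_width=10, slack=4)
Line 2: ['brown', 'storm', 'we'] (min_width=14, slack=0)
Line 3: ['language', 'bed'] (min_width=12, slack=2)
Line 4: ['message'] (min_width=7, slack=7)
Line 5: ['laboratory'] (min_width=10, slack=4)
Line 6: ['chapter', 'warm'] (min_width=12, slack=2)
Line 7: ['are', 'chemistry'] (min_width=13, slack=1)
Line 8: ['wilderness'] (min_width=10, slack=4)
Line 9: ['coffee', 'sweet'] (min_width=12, slack=2)
Line 10: ['car', 'ocean', 'good'] (min_width=14, slack=0)
Line 11: ['why', 'diamond'] (min_width=11, slack=3)
Line 12: ['table'] (min_width=5, slack=9)
Line 13: ['rectangle', 'dust'] (min_width=14, slack=0)
Total lines: 13

Answer: 13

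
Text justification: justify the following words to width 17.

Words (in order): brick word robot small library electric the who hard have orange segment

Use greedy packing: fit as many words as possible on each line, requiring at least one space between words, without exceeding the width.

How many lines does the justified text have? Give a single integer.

Answer: 5

Derivation:
Line 1: ['brick', 'word', 'robot'] (min_width=16, slack=1)
Line 2: ['small', 'library'] (min_width=13, slack=4)
Line 3: ['electric', 'the', 'who'] (min_width=16, slack=1)
Line 4: ['hard', 'have', 'orange'] (min_width=16, slack=1)
Line 5: ['segment'] (min_width=7, slack=10)
Total lines: 5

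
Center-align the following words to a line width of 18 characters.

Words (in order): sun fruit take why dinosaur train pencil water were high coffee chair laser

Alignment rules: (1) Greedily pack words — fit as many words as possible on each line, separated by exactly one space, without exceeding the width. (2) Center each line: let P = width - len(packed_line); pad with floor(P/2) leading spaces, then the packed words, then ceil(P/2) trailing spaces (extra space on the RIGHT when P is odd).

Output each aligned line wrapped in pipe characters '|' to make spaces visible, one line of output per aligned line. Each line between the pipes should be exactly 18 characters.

Answer: |sun fruit take why|
|  dinosaur train  |
|pencil water were |
|high coffee chair |
|      laser       |

Derivation:
Line 1: ['sun', 'fruit', 'take', 'why'] (min_width=18, slack=0)
Line 2: ['dinosaur', 'train'] (min_width=14, slack=4)
Line 3: ['pencil', 'water', 'were'] (min_width=17, slack=1)
Line 4: ['high', 'coffee', 'chair'] (min_width=17, slack=1)
Line 5: ['laser'] (min_width=5, slack=13)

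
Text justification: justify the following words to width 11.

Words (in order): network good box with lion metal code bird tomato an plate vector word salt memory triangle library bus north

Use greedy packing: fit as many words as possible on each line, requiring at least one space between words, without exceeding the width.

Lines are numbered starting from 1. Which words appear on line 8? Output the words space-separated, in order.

Answer: salt memory

Derivation:
Line 1: ['network'] (min_width=7, slack=4)
Line 2: ['good', 'box'] (min_width=8, slack=3)
Line 3: ['with', 'lion'] (min_width=9, slack=2)
Line 4: ['metal', 'code'] (min_width=10, slack=1)
Line 5: ['bird', 'tomato'] (min_width=11, slack=0)
Line 6: ['an', 'plate'] (min_width=8, slack=3)
Line 7: ['vector', 'word'] (min_width=11, slack=0)
Line 8: ['salt', 'memory'] (min_width=11, slack=0)
Line 9: ['triangle'] (min_width=8, slack=3)
Line 10: ['library', 'bus'] (min_width=11, slack=0)
Line 11: ['north'] (min_width=5, slack=6)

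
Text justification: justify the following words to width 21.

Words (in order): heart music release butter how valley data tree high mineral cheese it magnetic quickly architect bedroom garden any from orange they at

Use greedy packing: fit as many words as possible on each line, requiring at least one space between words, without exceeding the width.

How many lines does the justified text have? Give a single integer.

Answer: 8

Derivation:
Line 1: ['heart', 'music', 'release'] (min_width=19, slack=2)
Line 2: ['butter', 'how', 'valley'] (min_width=17, slack=4)
Line 3: ['data', 'tree', 'high'] (min_width=14, slack=7)
Line 4: ['mineral', 'cheese', 'it'] (min_width=17, slack=4)
Line 5: ['magnetic', 'quickly'] (min_width=16, slack=5)
Line 6: ['architect', 'bedroom'] (min_width=17, slack=4)
Line 7: ['garden', 'any', 'from'] (min_width=15, slack=6)
Line 8: ['orange', 'they', 'at'] (min_width=14, slack=7)
Total lines: 8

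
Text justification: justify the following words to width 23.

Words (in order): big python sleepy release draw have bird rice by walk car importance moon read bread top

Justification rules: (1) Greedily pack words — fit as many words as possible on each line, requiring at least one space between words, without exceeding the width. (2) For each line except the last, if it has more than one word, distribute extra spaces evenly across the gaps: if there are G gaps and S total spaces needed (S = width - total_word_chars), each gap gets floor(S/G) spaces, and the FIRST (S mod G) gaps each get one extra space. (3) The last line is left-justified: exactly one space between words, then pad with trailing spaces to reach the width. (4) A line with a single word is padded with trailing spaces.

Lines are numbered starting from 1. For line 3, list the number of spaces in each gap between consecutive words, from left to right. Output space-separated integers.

Answer: 4 3 3

Derivation:
Line 1: ['big', 'python', 'sleepy'] (min_width=17, slack=6)
Line 2: ['release', 'draw', 'have', 'bird'] (min_width=22, slack=1)
Line 3: ['rice', 'by', 'walk', 'car'] (min_width=16, slack=7)
Line 4: ['importance', 'moon', 'read'] (min_width=20, slack=3)
Line 5: ['bread', 'top'] (min_width=9, slack=14)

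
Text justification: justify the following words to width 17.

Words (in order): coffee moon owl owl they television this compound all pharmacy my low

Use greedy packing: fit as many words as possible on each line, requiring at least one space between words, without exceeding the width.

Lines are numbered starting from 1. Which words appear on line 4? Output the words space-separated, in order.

Line 1: ['coffee', 'moon', 'owl'] (min_width=15, slack=2)
Line 2: ['owl', 'they'] (min_width=8, slack=9)
Line 3: ['television', 'this'] (min_width=15, slack=2)
Line 4: ['compound', 'all'] (min_width=12, slack=5)
Line 5: ['pharmacy', 'my', 'low'] (min_width=15, slack=2)

Answer: compound all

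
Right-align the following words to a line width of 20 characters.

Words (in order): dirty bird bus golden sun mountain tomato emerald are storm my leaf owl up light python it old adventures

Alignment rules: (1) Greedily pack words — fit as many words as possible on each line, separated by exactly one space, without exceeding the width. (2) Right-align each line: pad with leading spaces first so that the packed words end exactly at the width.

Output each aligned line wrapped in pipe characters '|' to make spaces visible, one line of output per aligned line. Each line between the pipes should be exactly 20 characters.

Line 1: ['dirty', 'bird', 'bus'] (min_width=14, slack=6)
Line 2: ['golden', 'sun', 'mountain'] (min_width=19, slack=1)
Line 3: ['tomato', 'emerald', 'are'] (min_width=18, slack=2)
Line 4: ['storm', 'my', 'leaf', 'owl', 'up'] (min_width=20, slack=0)
Line 5: ['light', 'python', 'it', 'old'] (min_width=19, slack=1)
Line 6: ['adventures'] (min_width=10, slack=10)

Answer: |      dirty bird bus|
| golden sun mountain|
|  tomato emerald are|
|storm my leaf owl up|
| light python it old|
|          adventures|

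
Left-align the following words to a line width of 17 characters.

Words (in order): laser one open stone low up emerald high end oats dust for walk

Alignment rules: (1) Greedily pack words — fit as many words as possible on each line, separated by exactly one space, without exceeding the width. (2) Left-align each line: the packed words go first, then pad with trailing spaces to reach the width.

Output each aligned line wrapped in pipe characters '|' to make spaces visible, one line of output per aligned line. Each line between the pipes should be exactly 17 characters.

Answer: |laser one open   |
|stone low up     |
|emerald high end |
|oats dust for    |
|walk             |

Derivation:
Line 1: ['laser', 'one', 'open'] (min_width=14, slack=3)
Line 2: ['stone', 'low', 'up'] (min_width=12, slack=5)
Line 3: ['emerald', 'high', 'end'] (min_width=16, slack=1)
Line 4: ['oats', 'dust', 'for'] (min_width=13, slack=4)
Line 5: ['walk'] (min_width=4, slack=13)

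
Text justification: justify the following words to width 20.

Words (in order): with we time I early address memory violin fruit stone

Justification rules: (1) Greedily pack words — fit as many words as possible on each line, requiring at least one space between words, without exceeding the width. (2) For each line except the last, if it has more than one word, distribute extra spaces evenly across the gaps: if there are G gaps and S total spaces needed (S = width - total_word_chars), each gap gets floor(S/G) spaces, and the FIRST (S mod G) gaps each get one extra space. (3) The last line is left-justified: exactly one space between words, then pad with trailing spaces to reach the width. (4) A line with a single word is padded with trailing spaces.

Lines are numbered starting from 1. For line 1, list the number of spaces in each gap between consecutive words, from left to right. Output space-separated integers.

Answer: 1 1 1 1

Derivation:
Line 1: ['with', 'we', 'time', 'I', 'early'] (min_width=20, slack=0)
Line 2: ['address', 'memory'] (min_width=14, slack=6)
Line 3: ['violin', 'fruit', 'stone'] (min_width=18, slack=2)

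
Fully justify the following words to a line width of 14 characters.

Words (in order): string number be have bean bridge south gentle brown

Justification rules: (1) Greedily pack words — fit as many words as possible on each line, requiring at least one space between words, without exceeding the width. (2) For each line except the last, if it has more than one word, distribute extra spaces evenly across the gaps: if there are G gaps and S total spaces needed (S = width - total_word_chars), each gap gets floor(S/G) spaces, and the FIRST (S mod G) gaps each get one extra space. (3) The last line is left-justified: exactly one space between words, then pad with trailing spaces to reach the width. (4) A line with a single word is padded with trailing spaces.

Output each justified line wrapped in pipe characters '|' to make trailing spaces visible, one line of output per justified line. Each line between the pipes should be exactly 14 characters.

Answer: |string  number|
|be  have  bean|
|bridge   south|
|gentle brown  |

Derivation:
Line 1: ['string', 'number'] (min_width=13, slack=1)
Line 2: ['be', 'have', 'bean'] (min_width=12, slack=2)
Line 3: ['bridge', 'south'] (min_width=12, slack=2)
Line 4: ['gentle', 'brown'] (min_width=12, slack=2)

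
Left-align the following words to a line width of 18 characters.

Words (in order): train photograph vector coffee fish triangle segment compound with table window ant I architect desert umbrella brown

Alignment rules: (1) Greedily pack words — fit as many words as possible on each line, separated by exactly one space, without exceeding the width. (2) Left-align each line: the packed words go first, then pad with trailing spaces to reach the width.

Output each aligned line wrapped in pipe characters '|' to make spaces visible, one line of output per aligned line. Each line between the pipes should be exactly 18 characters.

Line 1: ['train', 'photograph'] (min_width=16, slack=2)
Line 2: ['vector', 'coffee', 'fish'] (min_width=18, slack=0)
Line 3: ['triangle', 'segment'] (min_width=16, slack=2)
Line 4: ['compound', 'with'] (min_width=13, slack=5)
Line 5: ['table', 'window', 'ant', 'I'] (min_width=18, slack=0)
Line 6: ['architect', 'desert'] (min_width=16, slack=2)
Line 7: ['umbrella', 'brown'] (min_width=14, slack=4)

Answer: |train photograph  |
|vector coffee fish|
|triangle segment  |
|compound with     |
|table window ant I|
|architect desert  |
|umbrella brown    |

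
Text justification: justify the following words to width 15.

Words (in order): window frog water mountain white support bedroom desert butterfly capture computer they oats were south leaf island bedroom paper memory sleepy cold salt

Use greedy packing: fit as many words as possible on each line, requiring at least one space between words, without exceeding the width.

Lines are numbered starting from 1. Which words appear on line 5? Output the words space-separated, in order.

Line 1: ['window', 'frog'] (min_width=11, slack=4)
Line 2: ['water', 'mountain'] (min_width=14, slack=1)
Line 3: ['white', 'support'] (min_width=13, slack=2)
Line 4: ['bedroom', 'desert'] (min_width=14, slack=1)
Line 5: ['butterfly'] (min_width=9, slack=6)
Line 6: ['capture'] (min_width=7, slack=8)
Line 7: ['computer', 'they'] (min_width=13, slack=2)
Line 8: ['oats', 'were', 'south'] (min_width=15, slack=0)
Line 9: ['leaf', 'island'] (min_width=11, slack=4)
Line 10: ['bedroom', 'paper'] (min_width=13, slack=2)
Line 11: ['memory', 'sleepy'] (min_width=13, slack=2)
Line 12: ['cold', 'salt'] (min_width=9, slack=6)

Answer: butterfly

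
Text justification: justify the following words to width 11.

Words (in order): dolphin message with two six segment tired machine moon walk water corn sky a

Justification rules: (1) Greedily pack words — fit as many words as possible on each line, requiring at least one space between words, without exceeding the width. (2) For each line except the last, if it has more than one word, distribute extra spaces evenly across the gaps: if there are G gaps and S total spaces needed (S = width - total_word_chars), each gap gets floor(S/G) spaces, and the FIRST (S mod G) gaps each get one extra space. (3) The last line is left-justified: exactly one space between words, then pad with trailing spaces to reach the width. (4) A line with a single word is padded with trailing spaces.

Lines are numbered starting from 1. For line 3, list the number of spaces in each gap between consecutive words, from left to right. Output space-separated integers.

Line 1: ['dolphin'] (min_width=7, slack=4)
Line 2: ['message'] (min_width=7, slack=4)
Line 3: ['with', 'two'] (min_width=8, slack=3)
Line 4: ['six', 'segment'] (min_width=11, slack=0)
Line 5: ['tired'] (min_width=5, slack=6)
Line 6: ['machine'] (min_width=7, slack=4)
Line 7: ['moon', 'walk'] (min_width=9, slack=2)
Line 8: ['water', 'corn'] (min_width=10, slack=1)
Line 9: ['sky', 'a'] (min_width=5, slack=6)

Answer: 4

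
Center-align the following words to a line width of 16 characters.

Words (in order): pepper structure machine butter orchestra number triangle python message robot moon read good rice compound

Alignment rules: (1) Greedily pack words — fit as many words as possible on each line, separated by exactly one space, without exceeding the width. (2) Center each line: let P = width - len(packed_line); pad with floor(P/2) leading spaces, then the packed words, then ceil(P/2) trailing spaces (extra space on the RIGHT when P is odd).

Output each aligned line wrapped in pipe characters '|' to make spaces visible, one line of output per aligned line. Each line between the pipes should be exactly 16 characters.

Answer: |pepper structure|
| machine butter |
|orchestra number|
|triangle python |
| message robot  |
| moon read good |
| rice compound  |

Derivation:
Line 1: ['pepper', 'structure'] (min_width=16, slack=0)
Line 2: ['machine', 'butter'] (min_width=14, slack=2)
Line 3: ['orchestra', 'number'] (min_width=16, slack=0)
Line 4: ['triangle', 'python'] (min_width=15, slack=1)
Line 5: ['message', 'robot'] (min_width=13, slack=3)
Line 6: ['moon', 'read', 'good'] (min_width=14, slack=2)
Line 7: ['rice', 'compound'] (min_width=13, slack=3)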